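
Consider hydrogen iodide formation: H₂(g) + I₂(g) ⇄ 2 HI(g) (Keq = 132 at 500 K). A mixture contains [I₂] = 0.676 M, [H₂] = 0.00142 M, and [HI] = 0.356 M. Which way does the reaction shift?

Q = [HI]² / ([H₂]·[I₂]) = (0.356)² / ((0.00142)·(0.676)) = 132
Q = 132 = Keq, so the system is already at equilibrium.

at equilibrium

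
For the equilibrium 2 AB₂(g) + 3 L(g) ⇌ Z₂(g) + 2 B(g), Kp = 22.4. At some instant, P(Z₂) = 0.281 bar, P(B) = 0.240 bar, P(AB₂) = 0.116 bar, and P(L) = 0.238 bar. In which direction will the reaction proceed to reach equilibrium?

Qp = P(Z₂)·P(B)² / (P(AB₂)²·P(L)³) = (0.281)·(0.240)² / ((0.116)²·(0.238)³) = 89.2
Qp = 89.2 > Kp = 22.4, so the reverse reaction proceeds.

reverse (toward reactants)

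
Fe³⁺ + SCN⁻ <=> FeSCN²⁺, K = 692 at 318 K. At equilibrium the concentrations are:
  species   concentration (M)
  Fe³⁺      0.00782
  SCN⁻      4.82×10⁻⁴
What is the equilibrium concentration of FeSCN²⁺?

[FeSCN²⁺] = 0.00261 M

At equilibrium, K = [FeSCN²⁺] / ([Fe³⁺]·[SCN⁻]) = 692.
([FeSCN²⁺]) / ((0.00782)·(4.82×10⁻⁴)) = 692
[FeSCN²⁺] = 0.00261 M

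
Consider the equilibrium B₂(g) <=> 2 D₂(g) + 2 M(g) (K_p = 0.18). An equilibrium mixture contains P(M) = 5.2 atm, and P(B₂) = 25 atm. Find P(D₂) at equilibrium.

At equilibrium, K_p = P(D₂)²·P(M)² / P(B₂) = 0.18.
(P(D₂))²·(5.2)² / (25) = 0.18
P(D₂)² = 0.166 ⇒ P(D₂) = 0.41 atm

P(D₂) = 0.41 atm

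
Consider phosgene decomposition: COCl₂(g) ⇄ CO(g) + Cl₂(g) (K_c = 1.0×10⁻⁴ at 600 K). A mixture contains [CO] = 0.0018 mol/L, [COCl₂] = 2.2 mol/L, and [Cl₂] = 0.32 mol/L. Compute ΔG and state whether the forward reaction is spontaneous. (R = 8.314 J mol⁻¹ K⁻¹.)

ΔG = 4.80 kJ/mol; the forward reaction is non-spontaneous

Q_c = [CO]·[Cl₂] / [COCl₂] = (0.0018)·(0.32) / (2.2) = 2.62×10⁻⁴
ΔG = RT ln(Q_c/K_c) = (8.314 J mol⁻¹ K⁻¹)(600 K) × ln(2.62×10⁻⁴/1.0×10⁻⁴)
   = (4.988 kJ/mol)(0.9632) = 4.80 kJ/mol
ΔG > 0, so the forward reaction is non-spontaneous (proceeds in reverse).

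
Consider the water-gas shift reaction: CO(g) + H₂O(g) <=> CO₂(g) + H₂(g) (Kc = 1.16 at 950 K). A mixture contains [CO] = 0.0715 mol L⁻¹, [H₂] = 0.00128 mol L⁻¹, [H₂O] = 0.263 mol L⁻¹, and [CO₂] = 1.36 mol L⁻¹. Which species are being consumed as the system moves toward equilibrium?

CO, H₂O (reactants)

Qc = [CO₂]·[H₂] / ([CO]·[H₂O]) = (1.36)·(0.00128) / ((0.0715)·(0.263)) = 0.0926
Qc = 0.0926 < Kc = 1.16: net forward reaction.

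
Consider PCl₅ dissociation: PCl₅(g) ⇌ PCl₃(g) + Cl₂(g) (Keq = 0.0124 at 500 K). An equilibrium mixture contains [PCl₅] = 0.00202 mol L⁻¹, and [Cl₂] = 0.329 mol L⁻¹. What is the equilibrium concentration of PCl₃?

At equilibrium, Keq = [PCl₃]·[Cl₂] / [PCl₅] = 0.0124.
([PCl₃])·(0.329) / (0.00202) = 0.0124
[PCl₃] = 7.61×10⁻⁵ mol L⁻¹

[PCl₃] = 7.61×10⁻⁵ mol L⁻¹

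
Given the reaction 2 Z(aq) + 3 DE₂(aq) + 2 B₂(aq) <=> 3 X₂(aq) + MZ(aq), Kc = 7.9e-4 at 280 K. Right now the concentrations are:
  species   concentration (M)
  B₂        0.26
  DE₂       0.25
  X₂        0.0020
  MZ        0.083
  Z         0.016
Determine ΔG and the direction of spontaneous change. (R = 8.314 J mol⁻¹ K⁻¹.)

Qc = [X₂]³·[MZ] / ([Z]²·[DE₂]³·[B₂]²) = (0.0020)³·(0.083) / ((0.016)²·(0.25)³·(0.26)²) = 0.00246
ΔG = RT ln(Qc/Kc) = (8.314 J mol⁻¹ K⁻¹)(280 K) × ln(0.00246/7.9e-4)
   = (2.328 kJ/mol)(1.136) = 2.64 kJ/mol
ΔG > 0, so the forward reaction is non-spontaneous (proceeds in reverse).

ΔG = 2.64 kJ/mol; the forward reaction is non-spontaneous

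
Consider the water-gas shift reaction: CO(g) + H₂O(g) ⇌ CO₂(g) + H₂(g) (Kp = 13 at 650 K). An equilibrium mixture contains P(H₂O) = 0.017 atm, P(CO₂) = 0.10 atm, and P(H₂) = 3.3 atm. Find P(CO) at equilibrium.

At equilibrium, Kp = P(CO₂)·P(H₂) / (P(CO)·P(H₂O)) = 13.
(0.10)·(3.3) / ((P(CO))·(0.017)) = 13
P(CO) = 1.49 = 1.5 atm

P(CO) = 1.5 atm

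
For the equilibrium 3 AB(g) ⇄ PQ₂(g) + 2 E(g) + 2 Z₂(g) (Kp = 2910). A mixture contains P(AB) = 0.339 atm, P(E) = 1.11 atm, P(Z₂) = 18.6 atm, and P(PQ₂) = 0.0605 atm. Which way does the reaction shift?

Qp = P(PQ₂)·P(E)²·P(Z₂)² / P(AB)³ = (0.0605)·(1.11)²·(18.6)² / (0.339)³ = 662
Qp = 662 < Kp = 2910, so the forward reaction proceeds.

to the right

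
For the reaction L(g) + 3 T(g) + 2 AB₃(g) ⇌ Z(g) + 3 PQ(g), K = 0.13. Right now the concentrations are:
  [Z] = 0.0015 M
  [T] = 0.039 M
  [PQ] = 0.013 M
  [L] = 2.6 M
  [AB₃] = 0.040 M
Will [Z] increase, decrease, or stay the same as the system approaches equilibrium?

increase

Q = [Z]·[PQ]³ / ([L]·[T]³·[AB₃]²) = (0.0015)·(0.013)³ / ((2.6)·(0.039)³·(0.040)²) = 0.013
Q = 0.013 < K = 0.13: net forward reaction.
Z is a product, so it increases.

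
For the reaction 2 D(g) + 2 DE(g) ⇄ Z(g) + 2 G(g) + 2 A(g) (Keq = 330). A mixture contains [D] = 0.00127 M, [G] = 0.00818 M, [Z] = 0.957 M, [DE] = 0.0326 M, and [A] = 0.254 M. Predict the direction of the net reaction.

Q = [Z]·[G]²·[A]² / ([D]²·[DE]²) = (0.957)·(0.00818)²·(0.254)² / ((0.00127)²·(0.0326)²) = 2410
Q = 2410 > Keq = 330, so the reverse reaction proceeds.

reverse (toward reactants)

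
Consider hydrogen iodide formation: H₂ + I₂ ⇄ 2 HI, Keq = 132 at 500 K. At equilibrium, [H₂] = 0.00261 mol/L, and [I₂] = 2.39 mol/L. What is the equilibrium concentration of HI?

[HI] = 0.907 mol/L

At equilibrium, Keq = [HI]² / ([H₂]·[I₂]) = 132.
([HI])² / ((0.00261)·(2.39)) = 132
[HI]² = 0.823 ⇒ [HI] = 0.907 mol/L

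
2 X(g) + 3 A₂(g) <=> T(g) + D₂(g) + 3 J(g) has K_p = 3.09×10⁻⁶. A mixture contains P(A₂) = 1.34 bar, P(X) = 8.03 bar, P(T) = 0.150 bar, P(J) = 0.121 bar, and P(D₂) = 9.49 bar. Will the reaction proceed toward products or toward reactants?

Q_p = P(T)·P(D₂)·P(J)³ / (P(X)²·P(A₂)³) = (0.150)·(9.49)·(0.121)³ / ((8.03)²·(1.34)³) = 1.63×10⁻⁵
Q_p = 1.63×10⁻⁵ > K_p = 3.09×10⁻⁶, so the reverse reaction proceeds.

toward reactants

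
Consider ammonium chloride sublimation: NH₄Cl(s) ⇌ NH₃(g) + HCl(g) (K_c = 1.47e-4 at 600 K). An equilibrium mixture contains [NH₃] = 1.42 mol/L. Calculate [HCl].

(NH₄Cl is a pure solid — omitted from K_c.)
At equilibrium, K_c = [NH₃]·[HCl] = 1.47e-4.
(1.42)·([HCl]) = 1.47e-4
[HCl] = 1.04e-4 mol/L

[HCl] = 1.04e-4 mol/L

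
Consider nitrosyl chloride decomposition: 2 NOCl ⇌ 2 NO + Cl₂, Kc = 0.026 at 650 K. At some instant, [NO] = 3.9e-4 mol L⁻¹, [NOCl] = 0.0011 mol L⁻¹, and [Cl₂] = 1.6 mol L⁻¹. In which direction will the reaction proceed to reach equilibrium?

toward reactants

Qc = [NO]²·[Cl₂] / [NOCl]² = (3.9e-4)²·(1.6) / (0.0011)² = 0.20
Qc = 0.20 > Kc = 0.026, so the reverse reaction proceeds.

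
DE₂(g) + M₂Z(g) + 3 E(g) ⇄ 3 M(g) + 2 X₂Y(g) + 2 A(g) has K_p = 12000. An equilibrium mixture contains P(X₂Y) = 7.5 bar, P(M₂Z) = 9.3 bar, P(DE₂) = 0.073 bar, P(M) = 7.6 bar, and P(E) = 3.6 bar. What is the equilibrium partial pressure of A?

At equilibrium, K_p = P(M)³·P(X₂Y)²·P(A)² / (P(DE₂)·P(M₂Z)·P(E)³) = 12000.
(7.6)³·(7.5)²·(P(A))² / ((0.073)·(9.3)·(3.6)³) = 12000
P(A)² = 15.4 ⇒ P(A) = 3.9 bar

P(A) = 3.9 bar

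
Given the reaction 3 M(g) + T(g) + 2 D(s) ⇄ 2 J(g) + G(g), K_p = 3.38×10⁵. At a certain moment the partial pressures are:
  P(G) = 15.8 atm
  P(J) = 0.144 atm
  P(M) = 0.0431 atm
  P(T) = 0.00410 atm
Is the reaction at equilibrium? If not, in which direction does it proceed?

toward reactants

(D is a pure solid — omitted from Q_p.)
Q_p = P(J)²·P(G) / (P(M)³·P(T)) = (0.144)²·(15.8) / ((0.0431)³·(0.00410)) = 9.98×10⁵
Q_p = 9.98×10⁵ > K_p = 3.38×10⁵, so the reverse reaction proceeds.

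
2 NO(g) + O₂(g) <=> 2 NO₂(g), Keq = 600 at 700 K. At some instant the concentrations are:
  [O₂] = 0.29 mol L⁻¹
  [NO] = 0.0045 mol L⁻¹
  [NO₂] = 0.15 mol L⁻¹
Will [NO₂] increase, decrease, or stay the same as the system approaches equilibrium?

decrease

Q = [NO₂]² / ([NO]²·[O₂]) = (0.15)² / ((0.0045)²·(0.29)) = 3800
Q = 3800 > Keq = 600: net reverse reaction.
NO₂ is a product, so it decreases.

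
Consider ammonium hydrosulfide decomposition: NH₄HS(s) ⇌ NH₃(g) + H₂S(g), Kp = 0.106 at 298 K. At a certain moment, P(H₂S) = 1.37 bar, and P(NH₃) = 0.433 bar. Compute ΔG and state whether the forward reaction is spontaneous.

(NH₄HS is a pure solid — omitted from Qp.)
Qp = P(NH₃)·P(H₂S) = (0.433)·(1.37) = 0.593
ΔG = RT ln(Qp/Kp) = (8.314 J mol⁻¹ K⁻¹)(298 K) × ln(0.593/0.106)
   = (2.478 kJ/mol)(1.722) = 4.27 kJ/mol
ΔG > 0, so the forward reaction is non-spontaneous (proceeds in reverse).

ΔG = 4.27 kJ/mol; the forward reaction is non-spontaneous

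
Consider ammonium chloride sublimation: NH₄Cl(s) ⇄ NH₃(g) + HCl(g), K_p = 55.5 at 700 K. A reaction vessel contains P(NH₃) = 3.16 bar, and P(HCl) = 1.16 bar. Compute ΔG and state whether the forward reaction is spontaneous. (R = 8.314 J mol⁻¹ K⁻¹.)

(NH₄Cl is a pure solid — omitted from Q_p.)
Q_p = P(NH₃)·P(HCl) = (3.16)·(1.16) = 3.67
ΔG = RT ln(Q_p/K_p) = (8.314 J mol⁻¹ K⁻¹)(700 K) × ln(3.67/55.5)
   = (5.820 kJ/mol)(-2.716) = -15.8 kJ/mol
ΔG < 0, so the forward reaction is spontaneous (proceeds forward).

ΔG = -15.8 kJ/mol; the forward reaction is spontaneous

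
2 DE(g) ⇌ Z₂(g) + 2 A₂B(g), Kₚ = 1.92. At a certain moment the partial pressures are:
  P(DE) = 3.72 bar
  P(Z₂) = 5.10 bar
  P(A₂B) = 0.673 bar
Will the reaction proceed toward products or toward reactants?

Qₚ = P(Z₂)·P(A₂B)² / P(DE)² = (5.10)·(0.673)² / (3.72)² = 0.167
Qₚ = 0.167 < Kₚ = 1.92, so the forward reaction proceeds.

to the right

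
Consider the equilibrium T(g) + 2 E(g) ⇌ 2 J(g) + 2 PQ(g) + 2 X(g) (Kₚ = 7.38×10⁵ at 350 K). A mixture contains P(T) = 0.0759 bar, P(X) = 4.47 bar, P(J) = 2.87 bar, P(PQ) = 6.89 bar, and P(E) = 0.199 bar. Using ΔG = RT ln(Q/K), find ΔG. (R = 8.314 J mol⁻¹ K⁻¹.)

Qₚ = P(J)²·P(PQ)²·P(X)² / (P(T)·P(E)²) = (2.87)²·(6.89)²·(4.47)² / ((0.0759)·(0.199)²) = 2.60×10⁶
ΔG = RT ln(Qₚ/Kₚ) = (8.314 J mol⁻¹ K⁻¹)(350 K) × ln(2.60×10⁶/7.38×10⁵)
   = (2.910 kJ/mol)(1.259) = 3.66 kJ/mol
ΔG > 0, so the forward reaction is non-spontaneous (proceeds in reverse).

ΔG = 3.66 kJ/mol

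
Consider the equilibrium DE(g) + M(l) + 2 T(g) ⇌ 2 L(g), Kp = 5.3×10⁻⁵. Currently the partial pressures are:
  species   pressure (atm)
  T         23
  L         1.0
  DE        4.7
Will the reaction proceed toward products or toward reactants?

(M is a pure liquid — omitted from Qp.)
Qp = P(L)² / (P(DE)·P(T)²) = (1.0)² / ((4.7)·(23)²) = 4.0×10⁻⁴
Qp = 4.0×10⁻⁴ > Kp = 5.3×10⁻⁵, so the reverse reaction proceeds.

to the left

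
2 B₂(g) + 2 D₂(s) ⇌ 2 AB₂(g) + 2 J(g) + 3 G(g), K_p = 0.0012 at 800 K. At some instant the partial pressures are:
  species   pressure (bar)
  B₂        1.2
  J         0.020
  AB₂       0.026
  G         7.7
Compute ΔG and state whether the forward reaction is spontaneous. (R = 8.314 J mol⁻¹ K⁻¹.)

(D₂ is a pure solid — omitted from Q_p.)
Q_p = P(AB₂)²·P(J)²·P(G)³ / P(B₂)² = (0.026)²·(0.020)²·(7.7)³ / (1.2)² = 8.57e-5
ΔG = RT ln(Q_p/K_p) = (8.314 J mol⁻¹ K⁻¹)(800 K) × ln(8.57e-5/0.0012)
   = (6.651 kJ/mol)(-2.639) = -17.6 kJ/mol
ΔG < 0, so the forward reaction is spontaneous (proceeds forward).

ΔG = -17.6 kJ/mol; the forward reaction is spontaneous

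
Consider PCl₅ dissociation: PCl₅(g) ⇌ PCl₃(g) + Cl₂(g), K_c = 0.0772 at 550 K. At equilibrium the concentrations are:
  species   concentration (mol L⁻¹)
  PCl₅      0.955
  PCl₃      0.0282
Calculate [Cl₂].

At equilibrium, K_c = [PCl₃]·[Cl₂] / [PCl₅] = 0.0772.
(0.0282)·([Cl₂]) / (0.955) = 0.0772
[Cl₂] = 2.61 mol L⁻¹

[Cl₂] = 2.61 mol L⁻¹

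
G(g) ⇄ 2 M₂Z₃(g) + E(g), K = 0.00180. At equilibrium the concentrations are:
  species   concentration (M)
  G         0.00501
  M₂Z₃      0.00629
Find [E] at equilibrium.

[E] = 0.228 M

At equilibrium, K = [M₂Z₃]²·[E] / [G] = 0.00180.
(0.00629)²·([E]) / (0.00501) = 0.00180
[E] = 0.228 M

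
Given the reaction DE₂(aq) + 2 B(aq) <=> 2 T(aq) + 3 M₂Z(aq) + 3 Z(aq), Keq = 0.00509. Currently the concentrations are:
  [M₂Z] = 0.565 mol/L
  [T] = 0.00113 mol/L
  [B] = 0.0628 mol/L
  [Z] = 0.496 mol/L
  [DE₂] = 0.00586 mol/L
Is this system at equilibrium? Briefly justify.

no; Q < K, reaction proceeds forward

Q = [T]²·[M₂Z]³·[Z]³ / ([DE₂]·[B]²) = (0.00113)²·(0.565)³·(0.496)³ / ((0.00586)·(0.0628)²) = 0.00122
Q = 0.00122 < Keq = 0.00509: net forward reaction.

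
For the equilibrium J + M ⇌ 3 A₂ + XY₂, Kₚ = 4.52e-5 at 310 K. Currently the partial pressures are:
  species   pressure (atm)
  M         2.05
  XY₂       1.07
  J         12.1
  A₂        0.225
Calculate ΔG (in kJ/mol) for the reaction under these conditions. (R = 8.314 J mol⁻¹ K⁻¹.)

ΔG = 6.15 kJ/mol

Qₚ = P(A₂)³·P(XY₂) / (P(J)·P(M)) = (0.225)³·(1.07) / ((12.1)·(2.05)) = 4.91e-4
ΔG = RT ln(Qₚ/Kₚ) = (8.314 J mol⁻¹ K⁻¹)(310 K) × ln(4.91e-4/4.52e-5)
   = (2.577 kJ/mol)(2.385) = 6.15 kJ/mol
ΔG > 0, so the forward reaction is non-spontaneous (proceeds in reverse).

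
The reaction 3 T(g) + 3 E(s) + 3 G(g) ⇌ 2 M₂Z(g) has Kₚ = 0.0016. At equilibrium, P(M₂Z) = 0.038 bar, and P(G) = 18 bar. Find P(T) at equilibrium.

(E is a pure solid — omitted from Kₚ.)
At equilibrium, Kₚ = P(M₂Z)² / (P(T)³·P(G)³) = 0.0016.
(0.038)² / ((P(T))³·(18)³) = 0.0016
P(T)³ = 1.55e-4 ⇒ P(T) = 0.054 bar

P(T) = 0.054 bar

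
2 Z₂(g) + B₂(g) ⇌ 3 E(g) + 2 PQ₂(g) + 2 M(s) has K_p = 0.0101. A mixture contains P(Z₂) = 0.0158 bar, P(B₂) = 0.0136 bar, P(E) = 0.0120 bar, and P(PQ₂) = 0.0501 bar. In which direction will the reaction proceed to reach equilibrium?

forward (toward products)

(M is a pure solid — omitted from Q_p.)
Q_p = P(E)³·P(PQ₂)² / (P(Z₂)²·P(B₂)) = (0.0120)³·(0.0501)² / ((0.0158)²·(0.0136)) = 0.00128
Q_p = 0.00128 < K_p = 0.0101, so the forward reaction proceeds.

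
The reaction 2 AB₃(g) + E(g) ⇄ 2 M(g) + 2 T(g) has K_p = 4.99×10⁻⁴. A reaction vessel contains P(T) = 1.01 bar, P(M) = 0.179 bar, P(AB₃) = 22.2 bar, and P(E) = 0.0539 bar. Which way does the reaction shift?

in the reverse direction

Q_p = P(M)²·P(T)² / (P(AB₃)²·P(E)) = (0.179)²·(1.01)² / ((22.2)²·(0.0539)) = 0.00123
Q_p = 0.00123 > K_p = 4.99×10⁻⁴, so the reverse reaction proceeds.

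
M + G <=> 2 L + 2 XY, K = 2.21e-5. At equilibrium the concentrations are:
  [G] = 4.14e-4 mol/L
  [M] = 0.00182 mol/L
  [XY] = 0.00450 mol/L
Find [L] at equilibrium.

[L] = 9.07e-4 mol/L

At equilibrium, K = [L]²·[XY]² / ([M]·[G]) = 2.21e-5.
([L])²·(0.00450)² / ((0.00182)·(4.14e-4)) = 2.21e-5
[L]² = 8.22e-7 ⇒ [L] = 9.07e-4 mol/L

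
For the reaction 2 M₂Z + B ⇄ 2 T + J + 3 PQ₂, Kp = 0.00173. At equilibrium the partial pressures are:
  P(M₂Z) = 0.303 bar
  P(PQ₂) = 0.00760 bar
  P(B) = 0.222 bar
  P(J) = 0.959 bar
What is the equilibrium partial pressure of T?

P(T) = 9.15 bar

At equilibrium, Kp = P(T)²·P(J)·P(PQ₂)³ / (P(M₂Z)²·P(B)) = 0.00173.
(P(T))²·(0.959)·(0.00760)³ / ((0.303)²·(0.222)) = 0.00173
P(T)² = 83.8 ⇒ P(T) = 9.15 bar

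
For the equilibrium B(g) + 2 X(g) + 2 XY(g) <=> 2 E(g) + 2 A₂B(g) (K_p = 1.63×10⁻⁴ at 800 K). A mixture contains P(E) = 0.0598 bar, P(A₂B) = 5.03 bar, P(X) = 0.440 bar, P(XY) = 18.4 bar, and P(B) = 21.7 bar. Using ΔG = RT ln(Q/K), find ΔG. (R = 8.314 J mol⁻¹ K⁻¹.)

ΔG = -6.26 kJ/mol

Q_p = P(E)²·P(A₂B)² / (P(B)·P(X)²·P(XY)²) = (0.0598)²·(5.03)² / ((21.7)·(0.440)²·(18.4)²) = 6.36×10⁻⁵
ΔG = RT ln(Q_p/K_p) = (8.314 J mol⁻¹ K⁻¹)(800 K) × ln(6.36×10⁻⁵/1.63×10⁻⁴)
   = (6.651 kJ/mol)(-0.9411) = -6.26 kJ/mol
ΔG < 0, so the forward reaction is spontaneous (proceeds forward).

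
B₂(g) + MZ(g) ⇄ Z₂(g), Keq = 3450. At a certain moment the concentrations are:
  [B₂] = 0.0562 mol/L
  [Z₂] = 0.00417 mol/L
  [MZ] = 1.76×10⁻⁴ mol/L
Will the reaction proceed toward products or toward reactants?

to the right

Q = [Z₂] / ([B₂]·[MZ]) = (0.00417) / ((0.0562)·(1.76×10⁻⁴)) = 422
Q = 422 < Keq = 3450, so the forward reaction proceeds.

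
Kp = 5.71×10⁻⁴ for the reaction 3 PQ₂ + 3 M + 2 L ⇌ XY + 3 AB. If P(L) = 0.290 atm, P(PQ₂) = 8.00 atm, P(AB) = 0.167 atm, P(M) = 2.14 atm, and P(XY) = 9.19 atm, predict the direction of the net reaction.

Qp = P(XY)·P(AB)³ / (P(PQ₂)³·P(M)³·P(L)²) = (9.19)·(0.167)³ / ((8.00)³·(2.14)³·(0.290)²) = 1.01×10⁻⁴
Qp = 1.01×10⁻⁴ < Kp = 5.71×10⁻⁴, so the forward reaction proceeds.

to the right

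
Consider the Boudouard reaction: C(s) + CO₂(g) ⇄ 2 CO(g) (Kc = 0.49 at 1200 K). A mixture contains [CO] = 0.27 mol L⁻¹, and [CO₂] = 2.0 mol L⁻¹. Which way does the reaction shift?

(C is a pure solid — omitted from Qc.)
Qc = [CO]² / [CO₂] = (0.27)² / (2.0) = 0.036
Qc = 0.036 < Kc = 0.49, so the forward reaction proceeds.

toward products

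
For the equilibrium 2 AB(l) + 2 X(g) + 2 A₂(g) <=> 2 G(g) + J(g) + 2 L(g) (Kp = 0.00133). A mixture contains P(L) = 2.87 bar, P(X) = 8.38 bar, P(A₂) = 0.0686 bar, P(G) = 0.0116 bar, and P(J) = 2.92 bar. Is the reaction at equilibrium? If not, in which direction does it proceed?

to the left

(AB is a pure liquid — omitted from Qp.)
Qp = P(G)²·P(J)·P(L)² / (P(X)²·P(A₂)²) = (0.0116)²·(2.92)·(2.87)² / ((8.38)²·(0.0686)²) = 0.00979
Qp = 0.00979 > Kp = 0.00133, so the reverse reaction proceeds.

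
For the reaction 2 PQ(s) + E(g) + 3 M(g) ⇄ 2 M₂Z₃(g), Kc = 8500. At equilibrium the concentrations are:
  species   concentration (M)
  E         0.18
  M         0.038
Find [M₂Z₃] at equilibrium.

(PQ is a pure solid — omitted from Kc.)
At equilibrium, Kc = [M₂Z₃]² / ([E]·[M]³) = 8500.
([M₂Z₃])² / ((0.18)·(0.038)³) = 8500
[M₂Z₃]² = 0.0840 ⇒ [M₂Z₃] = 0.29 M

[M₂Z₃] = 0.29 M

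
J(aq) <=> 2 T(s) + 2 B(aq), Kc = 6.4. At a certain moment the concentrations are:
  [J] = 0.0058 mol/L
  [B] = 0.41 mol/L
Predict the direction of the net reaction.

(T is a pure solid — omitted from Qc.)
Qc = [B]² / [J] = (0.41)² / (0.0058) = 29
Qc = 29 > Kc = 6.4, so the reverse reaction proceeds.

to the left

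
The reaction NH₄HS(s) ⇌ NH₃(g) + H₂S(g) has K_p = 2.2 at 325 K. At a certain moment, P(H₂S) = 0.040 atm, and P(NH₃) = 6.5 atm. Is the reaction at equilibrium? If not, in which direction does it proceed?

to the right

(NH₄HS is a pure solid — omitted from Q_p.)
Q_p = P(NH₃)·P(H₂S) = (6.5)·(0.040) = 0.26
Q_p = 0.26 < K_p = 2.2, so the forward reaction proceeds.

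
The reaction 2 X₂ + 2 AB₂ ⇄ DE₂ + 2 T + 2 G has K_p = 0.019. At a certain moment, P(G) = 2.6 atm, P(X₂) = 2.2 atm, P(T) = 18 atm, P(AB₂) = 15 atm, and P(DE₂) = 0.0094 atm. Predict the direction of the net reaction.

at equilibrium

Q_p = P(DE₂)·P(T)²·P(G)² / (P(X₂)²·P(AB₂)²) = (0.0094)·(18)²·(2.6)² / ((2.2)²·(15)²) = 0.019
Q_p = 0.019 = K_p, so the system is already at equilibrium.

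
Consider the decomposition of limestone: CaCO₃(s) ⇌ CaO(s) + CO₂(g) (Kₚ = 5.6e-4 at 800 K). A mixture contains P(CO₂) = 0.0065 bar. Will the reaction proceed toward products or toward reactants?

in the reverse direction

(CaCO₃, CaO are pure solids — omitted from Qₚ.)
Qₚ = P(CO₂) = 0.0065
Qₚ = 0.0065 > Kₚ = 5.6e-4, so the reverse reaction proceeds.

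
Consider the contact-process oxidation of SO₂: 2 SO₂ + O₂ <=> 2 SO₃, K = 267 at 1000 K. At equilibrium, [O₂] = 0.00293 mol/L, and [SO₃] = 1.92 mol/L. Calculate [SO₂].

At equilibrium, K = [SO₃]² / ([SO₂]²·[O₂]) = 267.
(1.92)² / (([SO₂])²·(0.00293)) = 267
[SO₂]² = 4.71 ⇒ [SO₂] = 2.17 mol/L

[SO₂] = 2.17 mol/L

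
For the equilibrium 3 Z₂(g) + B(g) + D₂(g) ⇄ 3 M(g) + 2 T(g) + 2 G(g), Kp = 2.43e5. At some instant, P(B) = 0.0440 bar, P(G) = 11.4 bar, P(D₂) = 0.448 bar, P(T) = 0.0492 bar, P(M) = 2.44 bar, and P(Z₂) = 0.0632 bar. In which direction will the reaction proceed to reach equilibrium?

Qp = P(M)³·P(T)²·P(G)² / (P(Z₂)³·P(B)·P(D₂)) = (2.44)³·(0.0492)²·(11.4)² / ((0.0632)³·(0.0440)·(0.448)) = 9.18e5
Qp = 9.18e5 > Kp = 2.43e5, so the reverse reaction proceeds.

to the left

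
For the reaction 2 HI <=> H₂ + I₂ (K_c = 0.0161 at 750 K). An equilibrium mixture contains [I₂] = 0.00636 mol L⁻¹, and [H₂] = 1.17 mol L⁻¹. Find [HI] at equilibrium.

At equilibrium, K_c = [H₂]·[I₂] / [HI]² = 0.0161.
(1.17)·(0.00636) / ([HI])² = 0.0161
[HI]² = 0.462 ⇒ [HI] = 0.680 mol L⁻¹

[HI] = 0.680 mol L⁻¹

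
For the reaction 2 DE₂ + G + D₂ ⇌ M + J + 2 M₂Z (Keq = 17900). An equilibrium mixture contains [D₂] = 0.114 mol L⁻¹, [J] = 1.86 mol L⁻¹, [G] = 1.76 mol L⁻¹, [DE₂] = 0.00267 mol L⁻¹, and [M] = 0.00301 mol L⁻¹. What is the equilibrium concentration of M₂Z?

[M₂Z] = 2.14 mol L⁻¹

At equilibrium, Keq = [M]·[J]·[M₂Z]² / ([DE₂]²·[G]·[D₂]) = 17900.
(0.00301)·(1.86)·([M₂Z])² / ((0.00267)²·(1.76)·(0.114)) = 17900
[M₂Z]² = 4.57 ⇒ [M₂Z] = 2.14 mol L⁻¹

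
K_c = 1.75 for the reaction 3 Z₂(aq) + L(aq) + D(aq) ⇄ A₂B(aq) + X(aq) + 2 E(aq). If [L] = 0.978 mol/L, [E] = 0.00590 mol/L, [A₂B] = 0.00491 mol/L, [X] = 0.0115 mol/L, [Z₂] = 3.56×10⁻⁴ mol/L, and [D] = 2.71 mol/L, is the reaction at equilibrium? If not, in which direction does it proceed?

Q_c = [A₂B]·[X]·[E]² / ([Z₂]³·[L]·[D]) = (0.00491)·(0.0115)·(0.00590)² / ((3.56×10⁻⁴)³·(0.978)·(2.71)) = 16.4
Q_c = 16.4 > K_c = 1.75, so the reverse reaction proceeds.

in the reverse direction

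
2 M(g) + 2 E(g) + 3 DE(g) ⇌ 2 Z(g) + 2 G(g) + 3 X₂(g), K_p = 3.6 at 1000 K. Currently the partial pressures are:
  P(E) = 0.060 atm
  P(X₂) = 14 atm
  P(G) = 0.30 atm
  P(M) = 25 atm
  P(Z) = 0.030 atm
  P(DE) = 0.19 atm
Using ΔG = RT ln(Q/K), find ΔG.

Q_p = P(Z)²·P(G)²·P(X₂)³ / (P(M)²·P(E)²·P(DE)³) = (0.030)²·(0.30)²·(14)³ / ((25)²·(0.060)²·(0.19)³) = 14.4
ΔG = RT ln(Q_p/K_p) = (8.314 J mol⁻¹ K⁻¹)(1000 K) × ln(14.4/3.6)
   = (8.314 kJ/mol)(1.386) = 11.5 kJ/mol
ΔG > 0, so the forward reaction is non-spontaneous (proceeds in reverse).

ΔG = 11.5 kJ/mol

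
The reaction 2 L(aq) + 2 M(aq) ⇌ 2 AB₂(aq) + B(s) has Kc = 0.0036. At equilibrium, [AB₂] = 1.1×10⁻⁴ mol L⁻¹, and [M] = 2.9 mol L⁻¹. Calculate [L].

[L] = 6.3×10⁻⁴ mol L⁻¹

(B is a pure solid — omitted from Kc.)
At equilibrium, Kc = [AB₂]² / ([L]²·[M]²) = 0.0036.
(1.1×10⁻⁴)² / (([L])²·(2.9)²) = 0.0036
[L]² = 4.00×10⁻⁷ ⇒ [L] = 6.3×10⁻⁴ mol L⁻¹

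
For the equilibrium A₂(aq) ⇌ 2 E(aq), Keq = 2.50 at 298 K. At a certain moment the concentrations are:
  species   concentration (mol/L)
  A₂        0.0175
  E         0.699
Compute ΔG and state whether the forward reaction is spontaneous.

Q = [E]² / [A₂] = (0.699)² / (0.0175) = 27.9
ΔG = RT ln(Q/Keq) = (8.314 J mol⁻¹ K⁻¹)(298 K) × ln(27.9/2.50)
   = (2.478 kJ/mol)(2.412) = 5.98 kJ/mol
ΔG > 0, so the forward reaction is non-spontaneous (proceeds in reverse).

ΔG = 5.98 kJ/mol; the forward reaction is non-spontaneous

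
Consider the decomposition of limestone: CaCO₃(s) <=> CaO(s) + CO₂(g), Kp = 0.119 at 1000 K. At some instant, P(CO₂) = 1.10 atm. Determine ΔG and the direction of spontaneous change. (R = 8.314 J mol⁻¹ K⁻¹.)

(CaCO₃, CaO are pure solids — omitted from Qp.)
Qp = P(CO₂) = 1.10
ΔG = RT ln(Qp/Kp) = (8.314 J mol⁻¹ K⁻¹)(1000 K) × ln(1.10/0.119)
   = (8.314 kJ/mol)(2.224) = 18.5 kJ/mol
ΔG > 0, so the forward reaction is non-spontaneous (proceeds in reverse).

ΔG = 18.5 kJ/mol; the forward reaction is non-spontaneous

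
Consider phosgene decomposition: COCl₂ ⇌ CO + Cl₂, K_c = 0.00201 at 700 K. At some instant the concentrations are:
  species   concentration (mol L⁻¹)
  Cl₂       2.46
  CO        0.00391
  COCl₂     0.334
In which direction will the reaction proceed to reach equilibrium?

to the left

Q_c = [CO]·[Cl₂] / [COCl₂] = (0.00391)·(2.46) / (0.334) = 0.0288
Q_c = 0.0288 > K_c = 0.00201, so the reverse reaction proceeds.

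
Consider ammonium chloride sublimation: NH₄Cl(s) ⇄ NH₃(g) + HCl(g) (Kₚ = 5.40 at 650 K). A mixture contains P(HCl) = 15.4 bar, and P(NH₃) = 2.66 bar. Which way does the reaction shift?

(NH₄Cl is a pure solid — omitted from Qₚ.)
Qₚ = P(NH₃)·P(HCl) = (2.66)·(15.4) = 41.0
Qₚ = 41.0 > Kₚ = 5.40, so the reverse reaction proceeds.

toward reactants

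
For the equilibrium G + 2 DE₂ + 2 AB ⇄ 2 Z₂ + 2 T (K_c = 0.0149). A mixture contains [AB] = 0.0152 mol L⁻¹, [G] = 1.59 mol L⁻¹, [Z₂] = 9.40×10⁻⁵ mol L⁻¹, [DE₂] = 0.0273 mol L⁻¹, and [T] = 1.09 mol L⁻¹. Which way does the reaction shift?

toward reactants

Q_c = [Z₂]²·[T]² / ([G]·[DE₂]²·[AB]²) = (9.40×10⁻⁵)²·(1.09)² / ((1.59)·(0.0273)²·(0.0152)²) = 0.0383
Q_c = 0.0383 > K_c = 0.0149, so the reverse reaction proceeds.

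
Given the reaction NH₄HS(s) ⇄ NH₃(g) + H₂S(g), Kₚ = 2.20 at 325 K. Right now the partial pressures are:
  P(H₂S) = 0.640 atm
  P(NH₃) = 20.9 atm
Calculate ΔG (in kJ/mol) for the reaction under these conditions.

ΔG = 4.88 kJ/mol

(NH₄HS is a pure solid — omitted from Qₚ.)
Qₚ = P(NH₃)·P(H₂S) = (20.9)·(0.640) = 13.4
ΔG = RT ln(Qₚ/Kₚ) = (8.314 J mol⁻¹ K⁻¹)(325 K) × ln(13.4/2.20)
   = (2.702 kJ/mol)(1.807) = 4.88 kJ/mol
ΔG > 0, so the forward reaction is non-spontaneous (proceeds in reverse).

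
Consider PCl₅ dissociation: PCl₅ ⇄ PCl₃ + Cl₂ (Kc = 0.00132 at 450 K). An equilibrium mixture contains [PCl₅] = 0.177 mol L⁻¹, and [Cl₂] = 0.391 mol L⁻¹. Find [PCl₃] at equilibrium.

[PCl₃] = 5.98×10⁻⁴ mol L⁻¹

At equilibrium, Kc = [PCl₃]·[Cl₂] / [PCl₅] = 0.00132.
([PCl₃])·(0.391) / (0.177) = 0.00132
[PCl₃] = 5.98×10⁻⁴ mol L⁻¹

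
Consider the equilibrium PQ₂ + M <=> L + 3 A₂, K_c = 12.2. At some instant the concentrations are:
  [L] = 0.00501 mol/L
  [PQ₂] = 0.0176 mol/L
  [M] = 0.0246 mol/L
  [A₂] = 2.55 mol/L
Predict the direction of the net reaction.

reverse (toward reactants)

Q_c = [L]·[A₂]³ / ([PQ₂]·[M]) = (0.00501)·(2.55)³ / ((0.0176)·(0.0246)) = 192
Q_c = 192 > K_c = 12.2, so the reverse reaction proceeds.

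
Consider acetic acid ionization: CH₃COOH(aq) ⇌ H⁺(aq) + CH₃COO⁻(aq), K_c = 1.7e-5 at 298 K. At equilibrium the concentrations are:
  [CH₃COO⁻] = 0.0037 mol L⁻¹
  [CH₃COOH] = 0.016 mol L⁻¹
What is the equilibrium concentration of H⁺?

At equilibrium, K_c = [H⁺]·[CH₃COO⁻] / [CH₃COOH] = 1.7e-5.
([H⁺])·(0.0037) / (0.016) = 1.7e-5
[H⁺] = 7.35e-5 = 7.4e-5 mol L⁻¹

[H⁺] = 7.4e-5 mol L⁻¹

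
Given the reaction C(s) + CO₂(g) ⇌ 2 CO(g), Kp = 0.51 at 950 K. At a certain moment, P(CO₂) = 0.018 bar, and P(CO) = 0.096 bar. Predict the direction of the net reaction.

neither direction; the system is at equilibrium

(C is a pure solid — omitted from Qp.)
Qp = P(CO)² / P(CO₂) = (0.096)² / (0.018) = 0.51
Qp = 0.51 = Kp, so the system is already at equilibrium.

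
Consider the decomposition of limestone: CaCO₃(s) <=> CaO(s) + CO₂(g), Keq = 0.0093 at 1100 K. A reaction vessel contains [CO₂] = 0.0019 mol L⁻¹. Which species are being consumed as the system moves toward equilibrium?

(CaCO₃, CaO are pure solids — omitted from Q.)
Q = [CO₂] = 0.0019
Q = 0.0019 < Keq = 0.0093: net forward reaction.

CaCO₃ (reactants)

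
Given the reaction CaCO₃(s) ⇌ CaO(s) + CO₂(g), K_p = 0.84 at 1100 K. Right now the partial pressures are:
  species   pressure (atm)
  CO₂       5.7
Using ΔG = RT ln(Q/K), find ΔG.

(CaCO₃, CaO are pure solids — omitted from Q_p.)
Q_p = P(CO₂) = 5.70
ΔG = RT ln(Q_p/K_p) = (8.314 J mol⁻¹ K⁻¹)(1100 K) × ln(5.70/0.84)
   = (9.145 kJ/mol)(1.915) = 17.5 kJ/mol
ΔG > 0, so the forward reaction is non-spontaneous (proceeds in reverse).

ΔG = 17.5 kJ/mol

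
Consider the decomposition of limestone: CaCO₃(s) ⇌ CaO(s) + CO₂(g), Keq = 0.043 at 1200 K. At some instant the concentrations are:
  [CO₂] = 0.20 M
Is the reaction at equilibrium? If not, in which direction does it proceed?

in the reverse direction

(CaCO₃, CaO are pure solids — omitted from Q.)
Q = [CO₂] = 0.20
Q = 0.20 > Keq = 0.043, so the reverse reaction proceeds.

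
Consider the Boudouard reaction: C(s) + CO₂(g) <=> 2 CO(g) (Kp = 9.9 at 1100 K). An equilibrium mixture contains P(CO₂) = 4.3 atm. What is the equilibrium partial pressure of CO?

P(CO) = 6.5 atm

(C is a pure solid — omitted from Kp.)
At equilibrium, Kp = P(CO)² / P(CO₂) = 9.9.
(P(CO))² / (4.3) = 9.9
P(CO)² = 42.6 ⇒ P(CO) = 6.5 atm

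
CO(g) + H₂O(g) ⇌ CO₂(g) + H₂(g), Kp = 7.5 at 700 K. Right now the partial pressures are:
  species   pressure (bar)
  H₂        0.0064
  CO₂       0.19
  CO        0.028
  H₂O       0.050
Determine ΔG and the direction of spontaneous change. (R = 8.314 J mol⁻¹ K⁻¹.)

ΔG = -12.5 kJ/mol; the forward reaction is spontaneous

Qp = P(CO₂)·P(H₂) / (P(CO)·P(H₂O)) = (0.19)·(0.0064) / ((0.028)·(0.050)) = 0.869
ΔG = RT ln(Qp/Kp) = (8.314 J mol⁻¹ K⁻¹)(700 K) × ln(0.869/7.5)
   = (5.820 kJ/mol)(-2.155) = -12.5 kJ/mol
ΔG < 0, so the forward reaction is spontaneous (proceeds forward).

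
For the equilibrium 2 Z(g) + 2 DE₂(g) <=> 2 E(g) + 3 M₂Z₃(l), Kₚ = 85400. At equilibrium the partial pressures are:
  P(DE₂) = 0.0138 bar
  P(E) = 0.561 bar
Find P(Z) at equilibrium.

(M₂Z₃ is a pure liquid — omitted from Kₚ.)
At equilibrium, Kₚ = P(E)² / (P(Z)²·P(DE₂)²) = 85400.
(0.561)² / ((P(Z))²·(0.0138)²) = 85400
P(Z)² = 0.0194 ⇒ P(Z) = 0.139 bar

P(Z) = 0.139 bar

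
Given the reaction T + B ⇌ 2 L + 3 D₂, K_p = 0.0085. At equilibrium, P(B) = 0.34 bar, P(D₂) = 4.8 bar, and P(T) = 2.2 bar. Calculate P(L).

At equilibrium, K_p = P(L)²·P(D₂)³ / (P(T)·P(B)) = 0.0085.
(P(L))²·(4.8)³ / ((2.2)·(0.34)) = 0.0085
P(L)² = 5.75×10⁻⁵ ⇒ P(L) = 0.0076 bar

P(L) = 0.0076 bar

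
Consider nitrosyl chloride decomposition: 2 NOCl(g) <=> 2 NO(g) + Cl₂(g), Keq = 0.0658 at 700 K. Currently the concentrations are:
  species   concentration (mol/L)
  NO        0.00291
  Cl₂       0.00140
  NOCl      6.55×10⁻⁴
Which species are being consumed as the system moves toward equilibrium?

NOCl (reactants)

Q = [NO]²·[Cl₂] / [NOCl]² = (0.00291)²·(0.00140) / (6.55×10⁻⁴)² = 0.0276
Q = 0.0276 < Keq = 0.0658: net forward reaction.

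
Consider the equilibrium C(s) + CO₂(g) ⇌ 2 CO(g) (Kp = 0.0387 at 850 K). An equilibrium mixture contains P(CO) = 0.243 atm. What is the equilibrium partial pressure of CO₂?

P(CO₂) = 1.53 atm

(C is a pure solid — omitted from Kp.)
At equilibrium, Kp = P(CO)² / P(CO₂) = 0.0387.
(0.243)² / (P(CO₂)) = 0.0387
P(CO₂) = 1.53 atm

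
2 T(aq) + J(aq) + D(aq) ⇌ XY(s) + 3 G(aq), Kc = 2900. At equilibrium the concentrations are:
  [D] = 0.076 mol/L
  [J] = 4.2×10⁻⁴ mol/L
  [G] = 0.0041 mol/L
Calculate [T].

[T] = 8.6×10⁻⁴ mol/L

(XY is a pure solid — omitted from Kc.)
At equilibrium, Kc = [G]³ / ([T]²·[J]·[D]) = 2900.
(0.0041)³ / (([T])²·(4.2×10⁻⁴)·(0.076)) = 2900
[T]² = 7.45×10⁻⁷ ⇒ [T] = 8.6×10⁻⁴ mol/L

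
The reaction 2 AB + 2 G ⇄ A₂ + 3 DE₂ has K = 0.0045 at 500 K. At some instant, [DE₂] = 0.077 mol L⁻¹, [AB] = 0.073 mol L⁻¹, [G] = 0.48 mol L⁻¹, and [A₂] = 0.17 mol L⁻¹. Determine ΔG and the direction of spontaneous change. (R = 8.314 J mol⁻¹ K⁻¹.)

ΔG = 11.0 kJ/mol; the forward reaction is non-spontaneous

Q = [A₂]·[DE₂]³ / ([AB]²·[G]²) = (0.17)·(0.077)³ / ((0.073)²·(0.48)²) = 0.0632
ΔG = RT ln(Q/K) = (8.314 J mol⁻¹ K⁻¹)(500 K) × ln(0.0632/0.0045)
   = (4.157 kJ/mol)(2.642) = 11.0 kJ/mol
ΔG > 0, so the forward reaction is non-spontaneous (proceeds in reverse).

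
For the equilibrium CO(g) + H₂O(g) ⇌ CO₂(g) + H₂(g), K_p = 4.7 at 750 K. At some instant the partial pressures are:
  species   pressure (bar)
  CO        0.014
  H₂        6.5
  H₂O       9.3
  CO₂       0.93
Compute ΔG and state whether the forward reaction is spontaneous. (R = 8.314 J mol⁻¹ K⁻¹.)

ΔG = 14.3 kJ/mol; the forward reaction is non-spontaneous

Q_p = P(CO₂)·P(H₂) / (P(CO)·P(H₂O)) = (0.93)·(6.5) / ((0.014)·(9.3)) = 46.4
ΔG = RT ln(Q_p/K_p) = (8.314 J mol⁻¹ K⁻¹)(750 K) × ln(46.4/4.7)
   = (6.236 kJ/mol)(2.290) = 14.3 kJ/mol
ΔG > 0, so the forward reaction is non-spontaneous (proceeds in reverse).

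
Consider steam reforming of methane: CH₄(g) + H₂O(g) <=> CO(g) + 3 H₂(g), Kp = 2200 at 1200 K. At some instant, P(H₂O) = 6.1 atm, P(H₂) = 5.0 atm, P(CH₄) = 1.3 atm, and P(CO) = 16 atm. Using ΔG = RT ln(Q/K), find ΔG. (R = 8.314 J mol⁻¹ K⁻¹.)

Qp = P(CO)·P(H₂)³ / (P(CH₄)·P(H₂O)) = (16)·(5.0)³ / ((1.3)·(6.1)) = 252
ΔG = RT ln(Qp/Kp) = (8.314 J mol⁻¹ K⁻¹)(1200 K) × ln(252/2200)
   = (9.977 kJ/mol)(-2.167) = -21.6 kJ/mol
ΔG < 0, so the forward reaction is spontaneous (proceeds forward).

ΔG = -21.6 kJ/mol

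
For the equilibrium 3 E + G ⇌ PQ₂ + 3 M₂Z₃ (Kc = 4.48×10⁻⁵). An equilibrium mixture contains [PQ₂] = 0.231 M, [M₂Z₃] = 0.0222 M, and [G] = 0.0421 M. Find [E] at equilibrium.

At equilibrium, Kc = [PQ₂]·[M₂Z₃]³ / ([E]³·[G]) = 4.48×10⁻⁵.
(0.231)·(0.0222)³ / (([E])³·(0.0421)) = 4.48×10⁻⁵
[E]³ = 1.34 ⇒ [E] = 1.10 M

[E] = 1.10 M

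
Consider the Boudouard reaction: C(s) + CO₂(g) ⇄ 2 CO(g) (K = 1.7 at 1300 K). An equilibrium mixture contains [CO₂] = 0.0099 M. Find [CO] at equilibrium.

[CO] = 0.13 M

(C is a pure solid — omitted from K.)
At equilibrium, K = [CO]² / [CO₂] = 1.7.
([CO])² / (0.0099) = 1.7
[CO]² = 0.0168 ⇒ [CO] = 0.13 M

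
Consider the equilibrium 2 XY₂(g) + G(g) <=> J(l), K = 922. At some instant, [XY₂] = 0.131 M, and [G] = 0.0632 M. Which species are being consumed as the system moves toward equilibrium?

none (at equilibrium)

(J is a pure liquid — omitted from Q.)
Q = 1 / ([XY₂]²·[G]) = 1 / ((0.131)²·(0.0632)) = 922
Q = 922 = K; the system is at equilibrium.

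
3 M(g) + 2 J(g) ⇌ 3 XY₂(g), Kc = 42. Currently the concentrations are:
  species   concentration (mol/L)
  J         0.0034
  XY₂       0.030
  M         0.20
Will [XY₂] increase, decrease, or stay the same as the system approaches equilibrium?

decrease

Qc = [XY₂]³ / ([M]³·[J]²) = (0.030)³ / ((0.20)³·(0.0034)²) = 290
Qc = 290 > Kc = 42: net reverse reaction.
XY₂ is a product, so it decreases.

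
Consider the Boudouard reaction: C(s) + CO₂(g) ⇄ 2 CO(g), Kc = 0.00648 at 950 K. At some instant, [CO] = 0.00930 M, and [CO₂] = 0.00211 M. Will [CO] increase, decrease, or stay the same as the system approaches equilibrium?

decrease

(C is a pure solid — omitted from Qc.)
Qc = [CO]² / [CO₂] = (0.00930)² / (0.00211) = 0.0410
Qc = 0.0410 > Kc = 0.00648: net reverse reaction.
CO is a product, so it decreases.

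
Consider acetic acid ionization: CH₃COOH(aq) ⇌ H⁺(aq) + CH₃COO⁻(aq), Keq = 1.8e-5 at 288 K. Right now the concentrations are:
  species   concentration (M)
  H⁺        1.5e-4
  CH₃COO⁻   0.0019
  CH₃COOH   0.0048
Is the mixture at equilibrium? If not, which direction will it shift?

no; Q > K, reaction proceeds in reverse

Q = [H⁺]·[CH₃COO⁻] / [CH₃COOH] = (1.5e-4)·(0.0019) / (0.0048) = 5.9e-5
Q = 5.9e-5 > Keq = 1.8e-5: net reverse reaction.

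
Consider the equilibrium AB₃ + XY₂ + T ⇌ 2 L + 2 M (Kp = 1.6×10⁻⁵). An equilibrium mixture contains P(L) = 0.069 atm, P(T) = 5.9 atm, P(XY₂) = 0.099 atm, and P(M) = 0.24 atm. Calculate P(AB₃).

At equilibrium, Kp = P(L)²·P(M)² / (P(AB₃)·P(XY₂)·P(T)) = 1.6×10⁻⁵.
(0.069)²·(0.24)² / ((P(AB₃))·(0.099)·(5.9)) = 1.6×10⁻⁵
P(AB₃) = 29.3 = 29 atm

P(AB₃) = 29 atm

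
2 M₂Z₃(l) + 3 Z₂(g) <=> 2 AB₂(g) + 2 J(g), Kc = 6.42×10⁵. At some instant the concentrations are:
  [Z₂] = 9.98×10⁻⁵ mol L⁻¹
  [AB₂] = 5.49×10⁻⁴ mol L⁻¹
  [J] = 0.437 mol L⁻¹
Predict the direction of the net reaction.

(M₂Z₃ is a pure liquid — omitted from Qc.)
Qc = [AB₂]²·[J]² / [Z₂]³ = (5.49×10⁻⁴)²·(0.437)² / (9.98×10⁻⁵)³ = 57900
Qc = 57900 < Kc = 6.42×10⁵, so the forward reaction proceeds.

in the forward direction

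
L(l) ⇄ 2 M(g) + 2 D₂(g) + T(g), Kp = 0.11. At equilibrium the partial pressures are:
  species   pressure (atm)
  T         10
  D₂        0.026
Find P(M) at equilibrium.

P(M) = 4.0 atm

(L is a pure liquid — omitted from Kp.)
At equilibrium, Kp = P(M)²·P(D₂)²·P(T) = 0.11.
(P(M))²·(0.026)²·(10) = 0.11
P(M)² = 16.3 ⇒ P(M) = 4.0 atm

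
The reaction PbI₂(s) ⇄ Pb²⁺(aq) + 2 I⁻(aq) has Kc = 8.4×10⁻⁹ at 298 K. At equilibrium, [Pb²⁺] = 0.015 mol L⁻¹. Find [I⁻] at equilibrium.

[I⁻] = 7.5×10⁻⁴ mol L⁻¹

(PbI₂ is a pure solid — omitted from Kc.)
At equilibrium, Kc = [Pb²⁺]·[I⁻]² = 8.4×10⁻⁹.
(0.015)·([I⁻])² = 8.4×10⁻⁹
[I⁻]² = 5.60×10⁻⁷ ⇒ [I⁻] = 7.5×10⁻⁴ mol L⁻¹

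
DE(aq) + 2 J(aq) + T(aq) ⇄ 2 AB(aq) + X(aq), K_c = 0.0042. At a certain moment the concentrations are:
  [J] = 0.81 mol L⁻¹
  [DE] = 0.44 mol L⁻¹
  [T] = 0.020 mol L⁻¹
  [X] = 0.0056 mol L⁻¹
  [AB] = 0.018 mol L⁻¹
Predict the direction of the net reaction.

Q_c = [AB]²·[X] / ([DE]·[J]²·[T]) = (0.018)²·(0.0056) / ((0.44)·(0.81)²·(0.020)) = 3.1×10⁻⁴
Q_c = 3.1×10⁻⁴ < K_c = 0.0042, so the forward reaction proceeds.

to the right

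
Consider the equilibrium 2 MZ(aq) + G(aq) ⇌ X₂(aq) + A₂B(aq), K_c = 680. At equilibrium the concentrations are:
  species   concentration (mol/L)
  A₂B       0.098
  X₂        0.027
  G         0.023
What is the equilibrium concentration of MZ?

At equilibrium, K_c = [X₂]·[A₂B] / ([MZ]²·[G]) = 680.
(0.027)·(0.098) / (([MZ])²·(0.023)) = 680
[MZ]² = 1.69×10⁻⁴ ⇒ [MZ] = 0.013 mol/L

[MZ] = 0.013 mol/L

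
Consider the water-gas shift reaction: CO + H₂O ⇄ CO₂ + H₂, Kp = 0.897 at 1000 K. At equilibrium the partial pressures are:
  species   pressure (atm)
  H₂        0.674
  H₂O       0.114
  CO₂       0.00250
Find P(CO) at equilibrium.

At equilibrium, Kp = P(CO₂)·P(H₂) / (P(CO)·P(H₂O)) = 0.897.
(0.00250)·(0.674) / ((P(CO))·(0.114)) = 0.897
P(CO) = 0.0165 atm

P(CO) = 0.0165 atm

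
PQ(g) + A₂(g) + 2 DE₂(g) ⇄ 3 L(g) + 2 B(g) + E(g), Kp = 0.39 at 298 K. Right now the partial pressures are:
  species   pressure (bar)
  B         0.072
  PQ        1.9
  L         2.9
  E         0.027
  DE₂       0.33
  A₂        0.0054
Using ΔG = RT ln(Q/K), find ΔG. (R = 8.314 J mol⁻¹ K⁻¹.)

ΔG = 5.10 kJ/mol

Qp = P(L)³·P(B)²·P(E) / (P(PQ)·P(A₂)·P(DE₂)²) = (2.9)³·(0.072)²·(0.027) / ((1.9)·(0.0054)·(0.33)²) = 3.06
ΔG = RT ln(Qp/Kp) = (8.314 J mol⁻¹ K⁻¹)(298 K) × ln(3.06/0.39)
   = (2.478 kJ/mol)(2.060) = 5.10 kJ/mol
ΔG > 0, so the forward reaction is non-spontaneous (proceeds in reverse).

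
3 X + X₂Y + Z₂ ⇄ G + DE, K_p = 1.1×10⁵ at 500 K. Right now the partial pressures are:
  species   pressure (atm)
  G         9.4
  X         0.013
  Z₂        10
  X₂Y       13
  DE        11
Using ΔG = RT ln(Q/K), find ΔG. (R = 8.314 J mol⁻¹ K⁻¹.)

Q_p = P(G)·P(DE) / (P(X)³·P(X₂Y)·P(Z₂)) = (9.4)·(11) / ((0.013)³·(13)·(10)) = 3.62×10⁵
ΔG = RT ln(Q_p/K_p) = (8.314 J mol⁻¹ K⁻¹)(500 K) × ln(3.62×10⁵/1.1×10⁵)
   = (4.157 kJ/mol)(1.191) = 4.95 kJ/mol
ΔG > 0, so the forward reaction is non-spontaneous (proceeds in reverse).

ΔG = 4.95 kJ/mol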